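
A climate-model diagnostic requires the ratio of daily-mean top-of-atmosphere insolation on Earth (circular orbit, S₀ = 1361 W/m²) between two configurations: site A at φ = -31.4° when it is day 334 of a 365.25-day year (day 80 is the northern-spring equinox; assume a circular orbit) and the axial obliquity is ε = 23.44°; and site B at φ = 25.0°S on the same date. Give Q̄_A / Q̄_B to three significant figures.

— Configuration A (φ=-31.4°):
Solar longitude: λ_s = 360° × (334 − 80)/365.25 = 250.349°.
sin δ = sin 23.44° × sin 250.349° = -0.37462, so δ = -22.001°.
cos H₀ = −tan(-31.4°) tan(-22.001°) = -0.2466, H₀ = 1.8200 rad.
Bracket: H₀ sin φ sin δ + cos φ cos δ sin H₀ = 1.8200×-0.52101×-0.37462 + 0.85355×0.92718×0.96911 = 0.355229 + 0.766948 = 1.122177.
Q̄ = (S₀/π) × [bracket] = (1361/π) × 1.122177 = 486.15 W/m².
— Configuration B (φ=-25.0°):
cos H₀ = −tan(-25.0°) tan(-22.001°) = -0.1884, H₀ = 1.7603 rad.
Bracket: H₀ sin φ sin δ + cos φ cos δ sin H₀ = 1.7603×-0.42262×-0.37462 + 0.90631×0.92718×0.98209 = 0.278694 + 0.825263 = 1.103957.
Q̄ = (S₀/π) × [bracket] = (1361/π) × 1.103957 = 478.26 W/m².
Ratio Q̄_A / Q̄_B = 486.15 / 478.26 = 1.016.

Q̄_A / Q̄_B ≈ 1.02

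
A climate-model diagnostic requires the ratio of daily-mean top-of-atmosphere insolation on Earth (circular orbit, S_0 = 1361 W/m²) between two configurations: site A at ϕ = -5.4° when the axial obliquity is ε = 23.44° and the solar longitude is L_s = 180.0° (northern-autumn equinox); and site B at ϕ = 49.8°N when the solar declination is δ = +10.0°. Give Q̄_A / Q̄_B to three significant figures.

Q̄_A / Q̄_B ≈ 1.16

— Configuration A (ϕ=-5.4°):
Solar declination: sin δ = sin ε · sin L_s = sin 23.44° × sin 180.0° = 0.00000, so δ = +0.000°.
cos h₀ = −tan(-5.4°) tan(+0.000°) = 0.0000, h₀ = 1.5708 rad.
Bracket: h₀ sin ϕ sin δ + cos ϕ cos δ sin h₀ = 1.5708×-0.09411×0.00000 + 0.99556×1.00000×1.00000 = -0.000000 + 0.995560 = 0.995560.
Q̄ = (S_0/π) × [bracket] = (1361/π) × 0.995560 = 431.30 W/m².
— Configuration B (ϕ=+49.8°):
cos h₀ = −tan(+49.8°) tan(+10.000°) = -0.2087, h₀ = 1.7810 rad.
Bracket: h₀ sin ϕ sin δ + cos ϕ cos δ sin h₀ = 1.7810×0.76380×0.17365 + 0.64546×0.98481×0.97799 = 0.236221 + 0.621665 = 0.857886.
Q̄ = (S_0/π) × [bracket] = (1361/π) × 0.857886 = 371.65 W/m².
Ratio Q̄_A / Q̄_B = 431.30 / 371.65 = 1.161.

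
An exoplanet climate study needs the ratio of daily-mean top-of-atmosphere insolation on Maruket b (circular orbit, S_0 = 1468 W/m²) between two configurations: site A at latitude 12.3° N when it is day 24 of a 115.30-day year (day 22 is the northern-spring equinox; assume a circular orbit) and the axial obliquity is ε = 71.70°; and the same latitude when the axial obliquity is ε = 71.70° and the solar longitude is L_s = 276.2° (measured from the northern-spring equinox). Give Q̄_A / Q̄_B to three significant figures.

Q̄_A / Q̄_B ≈ 14.0

— Configuration A (ϕ=+12.3°):
Solar longitude: L_s = 360° × (24 − 22)/115.30 = 6.245°.
sin δ = sin 71.70° × sin 6.245° = 0.10327, so δ = +5.928°.
cos h₀ = −tan(+12.3°) tan(+5.928°) = -0.0226, h₀ = 1.5934 rad.
Bracket: h₀ sin ϕ sin δ + cos ϕ cos δ sin h₀ = 1.5934×0.21303×0.10327 + 0.97705×0.99465×0.99974 = 0.035054 + 0.971570 = 1.006624.
Q̄ = (S_0/π) × [bracket] = (1468/π) × 1.006624 = 470.37 W/m².
— Configuration B (ϕ=+12.3°):
Solar declination: sin δ = sin ε · sin L_s = sin 71.70° × sin 276.2° = -0.94387, so δ = -70.712°.
cos h₀ = −tan(+12.3°) tan(-70.712°) = 0.6230, h₀ = 0.8982 rad.
Bracket: h₀ sin ϕ sin δ + cos ϕ cos δ sin h₀ = 0.8982×0.21303×-0.94387 + 0.97705×0.33031×0.78219 = -0.180603 + 0.252436 = 0.071833.
Q̄ = (S_0/π) × [bracket] = (1468/π) × 0.071833 = 33.566 W/m².
Ratio Q̄_A / Q̄_B = 470.37 / 33.566 = 14.01.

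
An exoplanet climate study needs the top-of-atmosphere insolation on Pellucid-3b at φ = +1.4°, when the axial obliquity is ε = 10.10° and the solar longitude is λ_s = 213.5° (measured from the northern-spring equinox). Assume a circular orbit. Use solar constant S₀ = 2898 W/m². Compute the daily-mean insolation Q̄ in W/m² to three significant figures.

Solar declination: sin δ = sin ε · sin λ_s = sin 10.10° × sin 213.5° = -0.09679, so δ = -5.554°.
cos H₀ = −tan(+1.4°) tan(-5.554°) = 0.0024, H₀ = 1.5684 rad.
Bracket: H₀ sin φ sin δ + cos φ cos δ sin H₀ = 1.5684×0.02443×-0.09679 + 0.99970×0.99530×1.00000 = -0.003709 + 0.995001 = 0.991292.
Q̄ = (S₀/π) × [bracket] = (2898/π) × 0.991292 = 914.4 W/m².

Q̄ ≈ 914 W/m²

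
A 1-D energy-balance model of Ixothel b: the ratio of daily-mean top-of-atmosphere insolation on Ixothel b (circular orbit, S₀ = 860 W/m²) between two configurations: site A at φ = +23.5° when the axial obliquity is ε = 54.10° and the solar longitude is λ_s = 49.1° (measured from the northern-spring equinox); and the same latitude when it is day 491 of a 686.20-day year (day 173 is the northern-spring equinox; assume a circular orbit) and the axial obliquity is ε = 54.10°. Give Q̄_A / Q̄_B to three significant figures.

Q̄_A / Q̄_B ≈ 1.13

— Configuration A (φ=+23.5°):
Solar declination: sin δ = sin ε · sin λ_s = sin 54.10° × sin 49.1° = 0.61227, so δ = +37.754°.
cos H₀ = −tan(+23.5°) tan(+37.754°) = -0.3367, H₀ = 1.9142 rad.
Bracket: H₀ sin φ sin δ + cos φ cos δ sin H₀ = 1.9142×0.39875×0.61227 + 0.91706×0.79065×0.94161 = 0.467338 + 0.682736 = 1.150074.
Q̄ = (S₀/π) × [bracket] = (860/π) × 1.150074 = 314.83 W/m².
— Configuration B (φ=+23.5°):
Solar longitude: λ_s = 360° × (491 − 173)/686.20 = 166.832°.
sin δ = sin 54.10° × sin 166.832° = 0.18454, so δ = +10.634°.
cos H₀ = −tan(+23.5°) tan(+10.634°) = -0.0816, H₀ = 1.6525 rad.
Bracket: H₀ sin φ sin δ + cos φ cos δ sin H₀ = 1.6525×0.39875×0.18454 + 0.91706×0.98283×0.99666 = 0.121600 + 0.898304 = 1.019904.
Q̄ = (S₀/π) × [bracket] = (860/π) × 1.019904 = 279.20 W/m².
Ratio Q̄_A / Q̄_B = 314.83 / 279.20 = 1.128.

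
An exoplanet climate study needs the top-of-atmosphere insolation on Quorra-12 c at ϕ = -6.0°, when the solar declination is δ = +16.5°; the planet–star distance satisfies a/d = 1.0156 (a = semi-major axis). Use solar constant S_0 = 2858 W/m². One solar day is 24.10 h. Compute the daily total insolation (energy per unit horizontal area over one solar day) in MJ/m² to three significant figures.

cos h₀ = −tan(-6.0°) tan(+16.500°) = 0.0311, h₀ = 1.5397 rad.
Bracket: h₀ sin ϕ sin δ + cos ϕ cos δ sin h₀ = 1.5397×-0.10453×0.28402 + 0.99452×0.95882×0.99952 = -0.045712 + 0.953108 = 0.907396.
Inverse-square distance factor (a/d)² = 1.0156² = 1.031443.
Q̄ = (S_0/π) × 1.031443 × [bracket] = (2858/π) × 1.031443 × 0.907396 = 851.44 W/m².
Daily total = Q̄ × 24.10 h × 3600 s/h = 851.44 × 24.10 × 3600 / 10⁶ = 73.87 MJ/m².

73.9 MJ/m²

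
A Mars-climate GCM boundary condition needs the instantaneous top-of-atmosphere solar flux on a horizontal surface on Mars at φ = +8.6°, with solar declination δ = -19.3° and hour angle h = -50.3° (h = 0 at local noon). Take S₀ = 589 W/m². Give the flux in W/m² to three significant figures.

322 W/m²

cos θ_z = sin φ sin δ + cos φ cos δ cos h = -0.049424 + 0.596091 = 0.546667.
Flux = S₀ · cos θ_z = 589 × 0.546667 = 322.0 W/m².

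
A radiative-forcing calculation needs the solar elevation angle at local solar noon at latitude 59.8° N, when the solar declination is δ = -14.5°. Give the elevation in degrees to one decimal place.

At local noon the hour angle is zero, so the zenith angle equals |φ − δ| = |+59.8° − (-14.500°)| = 74.300°.
Elevation = 90° − 74.300° = 15.7°.

15.7°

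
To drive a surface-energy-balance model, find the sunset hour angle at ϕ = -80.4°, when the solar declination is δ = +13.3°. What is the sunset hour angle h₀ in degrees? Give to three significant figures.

cos h₀ = −tan ϕ · tan δ = 1.3976 ≥ 1, so the Sun never rises (polar night) and h₀ = 0.

h₀ = 0.00°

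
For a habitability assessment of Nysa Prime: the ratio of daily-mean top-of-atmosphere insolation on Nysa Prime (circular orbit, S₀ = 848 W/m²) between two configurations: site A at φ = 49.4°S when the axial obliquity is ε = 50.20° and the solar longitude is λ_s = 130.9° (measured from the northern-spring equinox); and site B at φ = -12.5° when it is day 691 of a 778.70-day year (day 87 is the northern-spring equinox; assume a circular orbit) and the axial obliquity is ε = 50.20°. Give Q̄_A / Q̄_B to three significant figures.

Q̄_A / Q̄_B ≈ 0.0378

— Configuration A (φ=-49.4°):
Solar declination: sin δ = sin ε · sin λ_s = sin 50.20° × sin 130.9° = 0.58071, so δ = +35.500°.
cos H₀ = −tan(-49.4°) tan(+35.500°) = 0.8322, H₀ = 0.5877 rad.
Bracket: H₀ sin φ sin δ + cos φ cos δ sin H₀ = 0.5877×-0.75927×0.58071 + 0.65077×0.81411×0.55443 = -0.259126 + 0.293736 = 0.034610.
Q̄ = (S₀/π) × [bracket] = (848/π) × 0.034610 = 9.3422 W/m².
— Configuration B (φ=-12.5°):
Solar longitude: λ_s = 360° × (691 − 87)/778.70 = 279.235°.
sin δ = sin 50.20° × sin 279.235° = -0.75833, so δ = -49.317°.
cos H₀ = −tan(-12.5°) tan(-49.317°) = -0.2579, H₀ = 1.8316 rad.
Bracket: H₀ sin φ sin δ + cos φ cos δ sin H₀ = 1.8316×-0.21644×-0.75833 + 0.97630×0.65188×0.96617 = 0.300626 + 0.614900 = 0.915526.
Q̄ = (S₀/π) × [bracket] = (848/π) × 0.915526 = 247.12 W/m².
Ratio Q̄_A / Q̄_B = 9.3422 / 247.12 = 0.03780.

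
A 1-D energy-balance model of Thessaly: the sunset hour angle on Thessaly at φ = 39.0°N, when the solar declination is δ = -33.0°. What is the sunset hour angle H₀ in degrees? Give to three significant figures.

H₀ = 58.3°

cos H₀ = −tan φ · tan δ = −tan(+39.0°) × tan(-33.000°) = 0.5259, so H₀ = 1.0170 rad = 58.27°.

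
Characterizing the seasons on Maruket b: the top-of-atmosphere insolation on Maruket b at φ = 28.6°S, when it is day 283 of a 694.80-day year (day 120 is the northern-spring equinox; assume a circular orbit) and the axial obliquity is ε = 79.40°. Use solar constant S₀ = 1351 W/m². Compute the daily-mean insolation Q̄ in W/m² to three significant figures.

Solar longitude: λ_s = 360° × (283 − 120)/694.80 = 84.456°.
sin δ = sin 79.40° × sin 84.456° = 0.97834, so δ = +78.052°.
cos H₀ = −tan(-28.6°) tan(+78.052°) = 2.5766 ≥ 1 ⇒ polar night, H₀ = 0 and Q̄ = 0.

Q̄ ≈ 0.00 W/m²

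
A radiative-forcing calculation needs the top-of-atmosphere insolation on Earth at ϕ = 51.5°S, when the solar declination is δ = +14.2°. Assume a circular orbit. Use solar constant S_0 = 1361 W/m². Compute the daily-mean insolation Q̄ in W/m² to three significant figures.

Q̄ ≈ 144 W/m²

cos h₀ = −tan(-51.5°) tan(+14.200°) = 0.3181, h₀ = 1.2471 rad.
Bracket: h₀ sin ϕ sin δ + cos ϕ cos δ sin h₀ = 1.2471×-0.78261×0.24531 + 0.62251×0.96945×0.94805 = -0.239421 + 0.572141 = 0.332720.
Q̄ = (S_0/π) × [bracket] = (1361/π) × 0.332720 = 144.1 W/m².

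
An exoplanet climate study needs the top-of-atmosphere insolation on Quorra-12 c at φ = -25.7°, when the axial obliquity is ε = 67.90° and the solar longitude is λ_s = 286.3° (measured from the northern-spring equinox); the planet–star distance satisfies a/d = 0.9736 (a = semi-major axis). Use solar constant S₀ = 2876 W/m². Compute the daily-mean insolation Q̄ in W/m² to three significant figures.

Q̄ ≈ 1.06e+03 W/m²

Solar declination: sin δ = sin ε · sin λ_s = sin 67.90° × sin 286.3° = -0.88929, so δ = -62.784°.
cos H₀ = −tan(-25.7°) tan(-62.784°) = -0.9358, H₀ = 2.7813 rad.
Bracket: H₀ sin φ sin δ + cos φ cos δ sin H₀ = 2.7813×-0.43366×-0.88929 + 0.90108×0.45735×0.35255 = 1.072607 + 0.145289 = 1.217896.
Inverse-square distance factor (a/d)² = 0.9736² = 0.947897.
Q̄ = (S₀/π) × 0.947897 × [bracket] = (2876/π) × 0.947897 × 1.217896 = 1057 W/m².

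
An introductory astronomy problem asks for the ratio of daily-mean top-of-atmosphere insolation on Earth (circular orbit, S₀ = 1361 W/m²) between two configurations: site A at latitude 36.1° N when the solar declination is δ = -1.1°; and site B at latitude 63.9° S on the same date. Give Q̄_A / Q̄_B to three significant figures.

Q̄_A / Q̄_B ≈ 1.69

— Configuration A (φ=+36.1°):
cos H₀ = −tan(+36.1°) tan(-1.100°) = 0.0140, H₀ = 1.5568 rad.
Bracket: H₀ sin φ sin δ + cos φ cos δ sin H₀ = 1.5568×0.58920×-0.01920 + 0.80799×0.99982×0.99990 = -0.017612 + 0.807764 = 0.790152.
Q̄ = (S₀/π) × [bracket] = (1361/π) × 0.790152 = 342.31 W/m².
— Configuration B (φ=-63.9°):
cos H₀ = −tan(-63.9°) tan(-1.100°) = -0.0392, H₀ = 1.6100 rad.
Bracket: H₀ sin φ sin δ + cos φ cos δ sin H₀ = 1.6100×-0.89803×-0.01920 + 0.43994×0.99982×0.99923 = 0.027760 + 0.439522 = 0.467282.
Q̄ = (S₀/π) × [bracket] = (1361/π) × 0.467282 = 202.44 W/m².
Ratio Q̄_A / Q̄_B = 342.31 / 202.44 = 1.691.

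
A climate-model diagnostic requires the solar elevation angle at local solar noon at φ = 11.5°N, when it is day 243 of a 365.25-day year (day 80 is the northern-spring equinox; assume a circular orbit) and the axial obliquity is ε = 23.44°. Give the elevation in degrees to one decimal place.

86.1°

Solar longitude: λ_s = 360° × (243 − 80)/365.25 = 160.657°.
sin δ = sin 23.44° × sin 160.657° = 0.13176, so δ = +7.571°.
At local noon the hour angle is zero, so the zenith angle equals |φ − δ| = |+11.5° − (+7.571°)| = 3.929°.
Elevation = 90° − 3.929° = 86.1°.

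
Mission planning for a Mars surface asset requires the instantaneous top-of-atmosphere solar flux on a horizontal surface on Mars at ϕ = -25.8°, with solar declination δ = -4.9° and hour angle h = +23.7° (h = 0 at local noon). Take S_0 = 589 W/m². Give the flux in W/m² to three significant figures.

cos θ_z = sin ϕ sin δ + cos ϕ cos δ cos h = 0.037176 + 0.821375 = 0.858551.
Flux = S_0 · cos θ_z = 589 × 0.858551 = 505.7 W/m².

506 W/m²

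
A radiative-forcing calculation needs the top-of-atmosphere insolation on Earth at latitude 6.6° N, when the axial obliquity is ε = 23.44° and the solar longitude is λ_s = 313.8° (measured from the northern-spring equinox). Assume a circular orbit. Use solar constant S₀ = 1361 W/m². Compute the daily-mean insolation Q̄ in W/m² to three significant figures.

Solar declination: sin δ = sin ε · sin λ_s = sin 23.44° × sin 313.8° = -0.28711, so δ = -16.685°.
cos H₀ = −tan(+6.6°) tan(-16.685°) = 0.0347, H₀ = 1.5361 rad.
Bracket: H₀ sin φ sin δ + cos φ cos δ sin H₀ = 1.5361×0.11494×-0.28711 + 0.99337×0.95790×0.99940 = -0.050692 + 0.950978 = 0.900286.
Q̄ = (S₀/π) × [bracket] = (1361/π) × 0.900286 = 390.0 W/m².

Q̄ ≈ 390 W/m²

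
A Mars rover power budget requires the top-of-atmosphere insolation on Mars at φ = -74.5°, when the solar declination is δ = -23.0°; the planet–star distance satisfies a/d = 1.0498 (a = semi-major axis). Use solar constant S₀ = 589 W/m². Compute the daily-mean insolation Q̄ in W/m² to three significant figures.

Q̄ ≈ 244 W/m²

cos H₀ = −tan(-74.5°) tan(-23.000°) = -1.5306 ≤ −1 ⇒ polar day, H₀ = π.
Bracket: H₀ sin φ sin δ + cos φ cos δ sin H₀ = 3.1416×-0.96363×-0.39073 + 0.26724×0.92050×0.00000 = 1.182873 + 0.000000 = 1.182873.
Inverse-square distance factor (a/d)² = 1.0498² = 1.102080.
Q̄ = (S₀/π) × 1.102080 × [bracket] = (589/π) × 1.102080 × 1.182873 = 244.4 W/m².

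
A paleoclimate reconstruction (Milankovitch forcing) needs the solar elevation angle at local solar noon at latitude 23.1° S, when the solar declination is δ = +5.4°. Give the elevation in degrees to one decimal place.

61.5°

At local noon the hour angle is zero, so the zenith angle equals |φ − δ| = |-23.1° − (+5.400°)| = 28.500°.
Elevation = 90° − 28.500° = 61.5°.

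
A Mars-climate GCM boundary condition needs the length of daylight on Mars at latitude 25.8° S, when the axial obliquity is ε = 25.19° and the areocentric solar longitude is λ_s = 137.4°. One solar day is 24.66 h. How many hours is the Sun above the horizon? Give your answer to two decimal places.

sin δ = sin 25.19° × sin 137.4° = 0.28809, so δ = +16.744°.
cos H₀ = −tan φ · tan δ = −tan(-25.8°) × tan(+16.744°) = 0.1454, so H₀ = 1.4248 rad = 81.64°.
Daylight = 2H₀/(2π) × 24.66 h = (1.4248/π) × 24.66 = 11.18 h.

11.18 h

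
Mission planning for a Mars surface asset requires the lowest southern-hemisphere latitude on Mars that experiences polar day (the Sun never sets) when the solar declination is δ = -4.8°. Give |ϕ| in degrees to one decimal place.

Polar day requires cos h₀ = −tan ϕ tan δ ≤ −1, i.e. tan ϕ tan δ ≥ 1.
The boundary is |tan ϕ| · |tan δ| = 1, so |ϕ| = 90° − |δ| = 90° − 4.8° = 85.2° in the southern hemisphere.

|ϕ| = 85.2°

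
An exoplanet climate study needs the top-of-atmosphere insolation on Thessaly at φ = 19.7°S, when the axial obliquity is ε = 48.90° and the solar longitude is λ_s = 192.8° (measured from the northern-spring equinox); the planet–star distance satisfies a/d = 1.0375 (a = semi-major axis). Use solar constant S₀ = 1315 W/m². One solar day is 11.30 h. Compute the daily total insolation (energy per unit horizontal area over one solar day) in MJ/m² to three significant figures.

Solar declination: sin δ = sin ε · sin λ_s = sin 48.90° × sin 192.8° = -0.16695, so δ = -9.611°.
cos H₀ = −tan(-19.7°) tan(-9.611°) = -0.0606, H₀ = 1.6315 rad.
Bracket: H₀ sin φ sin δ + cos φ cos δ sin H₀ = 1.6315×-0.33710×-0.16695 + 0.94147×0.98597×0.99816 = 0.091819 + 0.926553 = 1.018372.
Inverse-square distance factor (a/d)² = 1.0375² = 1.076406.
Q̄ = (S₀/π) × 1.076406 × [bracket] = (1315/π) × 1.076406 × 1.018372 = 458.84 W/m².
Daily total = Q̄ × 11.30 h × 3600 s/h = 458.84 × 11.30 × 3600 / 10⁶ = 18.67 MJ/m².

18.7 MJ/m²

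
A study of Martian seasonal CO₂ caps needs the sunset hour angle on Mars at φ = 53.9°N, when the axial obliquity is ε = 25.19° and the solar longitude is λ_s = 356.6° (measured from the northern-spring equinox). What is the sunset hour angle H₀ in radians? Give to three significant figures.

H₀ = 1.54 rad

Solar declination: sin δ = sin ε · sin λ_s = sin 25.19° × sin 356.6° = -0.02524, so δ = -1.446°.
cos H₀ = −tan φ · tan δ = −tan(+53.9°) × tan(-1.446°) = 0.0346, so H₀ = 1.5362 rad = 88.02°.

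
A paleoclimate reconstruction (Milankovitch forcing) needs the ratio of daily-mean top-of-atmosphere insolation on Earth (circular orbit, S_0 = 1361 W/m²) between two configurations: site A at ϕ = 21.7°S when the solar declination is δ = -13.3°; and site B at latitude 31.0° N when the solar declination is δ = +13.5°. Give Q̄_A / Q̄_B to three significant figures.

Q̄_A / Q̄_B ≈ 1.01

— Configuration A (ϕ=-21.7°):
cos h₀ = −tan(-21.7°) tan(-13.300°) = -0.0941, h₀ = 1.6650 rad.
Bracket: h₀ sin ϕ sin δ + cos ϕ cos δ sin h₀ = 1.6650×-0.36975×-0.23005 + 0.92913×0.97318×0.99557 = 0.141627 + 0.900205 = 1.041832.
Q̄ = (S_0/π) × [bracket] = (1361/π) × 1.041832 = 451.34 W/m².
— Configuration B (ϕ=+31.0°):
cos h₀ = −tan(+31.0°) tan(+13.500°) = -0.1443, h₀ = 1.7156 rad.
Bracket: h₀ sin ϕ sin δ + cos ϕ cos δ sin h₀ = 1.7156×0.51504×0.23345 + 0.85717×0.97237×0.98954 = 0.206277 + 0.824768 = 1.031045.
Q̄ = (S_0/π) × [bracket] = (1361/π) × 1.031045 = 446.67 W/m².
Ratio Q̄_A / Q̄_B = 451.34 / 446.67 = 1.010.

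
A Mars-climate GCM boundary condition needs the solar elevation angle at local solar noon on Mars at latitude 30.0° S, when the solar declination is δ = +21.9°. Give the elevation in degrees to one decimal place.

At local noon the hour angle is zero, so the zenith angle equals |φ − δ| = |-30.0° − (+21.900°)| = 51.900°.
Elevation = 90° − 51.900° = 38.1°.

38.1°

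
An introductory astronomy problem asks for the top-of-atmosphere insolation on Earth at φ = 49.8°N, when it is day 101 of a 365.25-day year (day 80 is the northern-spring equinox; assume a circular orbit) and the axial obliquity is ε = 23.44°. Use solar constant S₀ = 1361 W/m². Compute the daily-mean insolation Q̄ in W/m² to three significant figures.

Q̄ ≈ 354 W/m²

Solar longitude: λ_s = 360° × (101 − 80)/365.25 = 20.698°.
sin δ = sin 23.44° × sin 20.698° = 0.14060, so δ = +8.082°.
cos H₀ = −tan(+49.8°) tan(+8.082°) = -0.1680, H₀ = 1.7396 rad.
Bracket: H₀ sin φ sin δ + cos φ cos δ sin H₀ = 1.7396×0.76380×0.14060 + 0.64546×0.99007×0.98578 = 0.186816 + 0.629963 = 0.816779.
Q̄ = (S₀/π) × [bracket] = (1361/π) × 0.816779 = 353.8 W/m².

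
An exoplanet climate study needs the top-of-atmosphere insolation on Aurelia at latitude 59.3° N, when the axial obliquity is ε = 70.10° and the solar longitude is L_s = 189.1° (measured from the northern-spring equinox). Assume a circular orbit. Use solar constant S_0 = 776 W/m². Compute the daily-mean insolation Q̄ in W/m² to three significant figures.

Solar declination: sin δ = sin ε · sin L_s = sin 70.10° × sin 189.1° = -0.14871, so δ = -8.552°.
cos h₀ = −tan(+59.3°) tan(-8.552°) = 0.2533, h₀ = 1.3147 rad.
Bracket: h₀ sin ϕ sin δ + cos ϕ cos δ sin h₀ = 1.3147×0.85985×-0.14871 + 0.51054×0.98888×0.96739 = -0.168108 + 0.488399 = 0.320291.
Q̄ = (S_0/π) × [bracket] = (776/π) × 0.320291 = 79.11 W/m².

Q̄ ≈ 79.1 W/m²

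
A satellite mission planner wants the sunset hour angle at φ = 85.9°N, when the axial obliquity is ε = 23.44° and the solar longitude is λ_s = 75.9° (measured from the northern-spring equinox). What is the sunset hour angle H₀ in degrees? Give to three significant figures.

Solar declination: sin δ = sin ε · sin λ_s = sin 23.44° × sin 75.9° = 0.38580, so δ = +22.694°.
Sunrise equation: cos H₀ = −tan φ · tan δ = -5.8339 ≤ −1, so the Sun never sets (polar day) and H₀ = π.

H₀ = 180°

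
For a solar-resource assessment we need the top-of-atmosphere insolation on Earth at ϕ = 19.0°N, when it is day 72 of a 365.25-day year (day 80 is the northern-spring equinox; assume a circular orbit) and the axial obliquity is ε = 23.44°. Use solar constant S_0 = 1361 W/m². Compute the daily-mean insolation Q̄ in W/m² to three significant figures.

Solar longitude: L_s = 360° × (72 − 80)/365.25 = -7.885°, i.e. -7.885° + 360° = 352.115°.
sin δ = sin 23.44° × sin 352.115° = -0.05457, so δ = -3.128°.
cos h₀ = −tan(+19.0°) tan(-3.128°) = 0.0188, h₀ = 1.5520 rad.
Bracket: h₀ sin ϕ sin δ + cos ϕ cos δ sin h₀ = 1.5520×0.32557×-0.05457 + 0.94552×0.99851×0.99982 = -0.027573 + 0.943941 = 0.916368.
Q̄ = (S_0/π) × [bracket] = (1361/π) × 0.916368 = 397.0 W/m².

Q̄ ≈ 397 W/m²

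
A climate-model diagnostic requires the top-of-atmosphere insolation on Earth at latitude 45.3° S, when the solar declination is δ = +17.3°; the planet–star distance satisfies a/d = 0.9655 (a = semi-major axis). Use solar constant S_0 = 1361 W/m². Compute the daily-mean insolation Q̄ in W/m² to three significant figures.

Q̄ ≈ 151 W/m²

cos h₀ = −tan(-45.3°) tan(+17.300°) = 0.3147, h₀ = 1.2506 rad.
Bracket: h₀ sin ϕ sin δ + cos ϕ cos δ sin h₀ = 1.2506×-0.71080×0.29737 + 0.70339×0.95476×0.94918 = -0.264340 + 0.637440 = 0.373100.
Inverse-square distance factor (a/d)² = 0.9655² = 0.932190.
Q̄ = (S_0/π) × 0.932190 × [bracket] = (1361/π) × 0.932190 × 0.373100 = 150.7 W/m².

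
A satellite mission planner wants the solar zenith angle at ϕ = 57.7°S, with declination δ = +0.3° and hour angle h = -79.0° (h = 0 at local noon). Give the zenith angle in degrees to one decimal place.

cos θ_z = sin ϕ sin δ + cos ϕ cos δ cos h = -0.004426 + 0.101958 = 0.097532.
θ_z = arccos(0.097532) = 84.4°.

θ_z = 84.4°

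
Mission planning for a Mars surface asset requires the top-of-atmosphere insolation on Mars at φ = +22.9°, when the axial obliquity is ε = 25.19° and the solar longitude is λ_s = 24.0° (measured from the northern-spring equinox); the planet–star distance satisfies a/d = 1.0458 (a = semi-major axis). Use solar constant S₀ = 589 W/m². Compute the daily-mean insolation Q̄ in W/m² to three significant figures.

Q̄ ≈ 208 W/m²

Solar declination: sin δ = sin ε · sin λ_s = sin 25.19° × sin 24.0° = 0.17312, so δ = +9.969°.
cos H₀ = −tan(+22.9°) tan(+9.969°) = -0.0742, H₀ = 1.6451 rad.
Bracket: H₀ sin φ sin δ + cos φ cos δ sin H₀ = 1.6451×0.38912×0.17312 + 0.92119×0.98490×0.99724 = 0.110821 + 0.904776 = 1.015597.
Inverse-square distance factor (a/d)² = 1.0458² = 1.093698.
Q̄ = (S₀/π) × 1.093698 × [bracket] = (589/π) × 1.093698 × 1.015597 = 208.2 W/m².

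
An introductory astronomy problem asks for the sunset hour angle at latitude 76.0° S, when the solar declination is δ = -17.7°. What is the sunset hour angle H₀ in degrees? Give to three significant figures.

H₀ = 180°

Sunrise equation: cos H₀ = −tan φ · tan δ = -1.2800 ≤ −1, so the Sun never sets (polar day) and H₀ = π.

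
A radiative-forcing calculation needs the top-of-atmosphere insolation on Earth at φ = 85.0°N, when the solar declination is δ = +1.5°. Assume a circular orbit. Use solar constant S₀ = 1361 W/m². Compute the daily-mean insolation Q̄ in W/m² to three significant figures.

cos H₀ = −tan(+85.0°) tan(+1.500°) = -0.2993, H₀ = 1.8748 rad.
Bracket: H₀ sin φ sin δ + cos φ cos δ sin H₀ = 1.8748×0.99619×0.02618 + 0.08716×0.99966×0.95416 = 0.048895 + 0.083136 = 0.132031.
Q̄ = (S₀/π) × [bracket] = (1361/π) × 0.132031 = 57.20 W/m².

Q̄ ≈ 57.2 W/m²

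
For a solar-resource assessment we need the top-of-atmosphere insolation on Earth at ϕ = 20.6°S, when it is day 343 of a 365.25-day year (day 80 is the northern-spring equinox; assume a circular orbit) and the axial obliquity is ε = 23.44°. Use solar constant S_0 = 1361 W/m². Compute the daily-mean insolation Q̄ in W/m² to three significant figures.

Q̄ ≈ 472 W/m²

Solar longitude: L_s = 360° × (343 − 80)/365.25 = 259.220°.
sin δ = sin 23.44° × sin 259.220° = -0.39077, so δ = -23.002°.
cos h₀ = −tan(-20.6°) tan(-23.002°) = -0.1596, h₀ = 1.7310 rad.
Bracket: h₀ sin ϕ sin δ + cos ϕ cos δ sin h₀ = 1.7310×-0.35184×-0.39077 + 0.93606×0.92049×0.98719 = 0.237993 + 0.850596 = 1.088589.
Q̄ = (S_0/π) × [bracket] = (1361/π) × 1.088589 = 471.6 W/m².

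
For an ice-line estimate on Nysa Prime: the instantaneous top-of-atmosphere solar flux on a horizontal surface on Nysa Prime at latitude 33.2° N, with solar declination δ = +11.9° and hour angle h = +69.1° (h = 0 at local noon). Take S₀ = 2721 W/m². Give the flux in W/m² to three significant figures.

cos θ_z = sin φ sin δ + cos φ cos δ cos h = 0.112910 + 0.292090 = 0.405000.
Flux = S₀ · cos θ_z = 2721 × 0.405000 = 1102 W/m².

1.10e+03 W/m²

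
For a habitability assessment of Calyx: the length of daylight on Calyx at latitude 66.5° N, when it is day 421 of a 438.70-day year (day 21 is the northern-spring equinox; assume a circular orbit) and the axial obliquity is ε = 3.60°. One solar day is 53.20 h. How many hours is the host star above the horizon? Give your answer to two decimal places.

25.31 h

Solar longitude: λ_s = 360° × (421 − 21)/438.70 = 328.243°.
sin δ = sin 3.60° × sin 328.243° = -0.03305, so δ = -1.894°.
cos H₀ = −tan φ · tan δ = −tan(+66.5°) × tan(-1.894°) = 0.0760, so H₀ = 1.4947 rad = 85.64°.
Daylight = 2H₀/(2π) × 53.20 h = (1.4947/π) × 53.20 = 25.31 h.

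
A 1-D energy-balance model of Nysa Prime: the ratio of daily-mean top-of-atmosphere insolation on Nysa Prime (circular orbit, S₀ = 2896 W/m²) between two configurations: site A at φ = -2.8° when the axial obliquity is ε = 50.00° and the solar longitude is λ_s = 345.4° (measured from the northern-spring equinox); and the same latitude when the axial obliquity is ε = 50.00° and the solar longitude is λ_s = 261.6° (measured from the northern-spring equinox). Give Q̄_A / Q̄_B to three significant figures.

— Configuration A (φ=-2.8°):
Solar declination: sin δ = sin ε · sin λ_s = sin 50.00° × sin 345.4° = -0.19310, so δ = -11.134°.
cos H₀ = −tan(-2.8°) tan(-11.134°) = -0.0096, H₀ = 1.5804 rad.
Bracket: H₀ sin φ sin δ + cos φ cos δ sin H₀ = 1.5804×-0.04885×-0.19310 + 0.99881×0.98118×0.99995 = 0.014908 + 0.979963 = 0.994871.
Q̄ = (S₀/π) × [bracket] = (2896/π) × 0.994871 = 917.10 W/m².
— Configuration B (φ=-2.8°):
Solar declination: sin δ = sin ε · sin λ_s = sin 50.00° × sin 261.6° = -0.75783, so δ = -49.273°.
cos H₀ = −tan(-2.8°) tan(-49.273°) = -0.0568, H₀ = 1.6276 rad.
Bracket: H₀ sin φ sin δ + cos φ cos δ sin H₀ = 1.6276×-0.04885×-0.75783 + 0.99881×0.65246×0.99839 = 0.060254 + 0.650634 = 0.710888.
Q̄ = (S₀/π) × [bracket] = (2896/π) × 0.710888 = 655.31 W/m².
Ratio Q̄_A / Q̄_B = 917.10 / 655.31 = 1.399.

Q̄_A / Q̄_B ≈ 1.40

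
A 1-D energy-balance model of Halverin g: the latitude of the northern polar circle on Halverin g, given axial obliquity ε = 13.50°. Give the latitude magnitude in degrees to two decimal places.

The polar circle is the lowest latitude that experiences at least one full rotation of continuous daylight at the northern-summer solstice; it lies at |φ| = 90° − ε = 90° − 13.50° = 76.50°.

76.50°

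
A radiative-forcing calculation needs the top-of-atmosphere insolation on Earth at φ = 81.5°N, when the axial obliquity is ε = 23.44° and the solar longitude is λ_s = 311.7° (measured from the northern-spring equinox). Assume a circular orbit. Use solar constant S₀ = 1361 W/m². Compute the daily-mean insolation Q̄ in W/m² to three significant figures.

Q̄ ≈ 0.00 W/m²

Solar declination: sin δ = sin ε · sin λ_s = sin 23.44° × sin 311.7° = -0.29700, so δ = -17.278°.
cos H₀ = −tan(+81.5°) tan(-17.278°) = 2.0812 ≥ 1 ⇒ polar night, H₀ = 0 and Q̄ = 0.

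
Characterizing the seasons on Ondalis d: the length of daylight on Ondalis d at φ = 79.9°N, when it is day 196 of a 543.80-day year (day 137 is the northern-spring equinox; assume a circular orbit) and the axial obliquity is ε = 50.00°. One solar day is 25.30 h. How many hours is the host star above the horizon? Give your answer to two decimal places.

Solar longitude: λ_s = 360° × (196 − 137)/543.80 = 39.058°.
sin δ = sin 50.00° × sin 39.058° = 0.48269, so δ = +28.862°.
Sunrise equation: cos H₀ = −tan φ · tan δ = -3.0942 ≤ −1, so the host star never sets (polar day) and H₀ = π.
Daylight = 2H₀/(2π) × 25.30 h = (3.1416/π) × 25.30 = 25.30 h.

25.30 h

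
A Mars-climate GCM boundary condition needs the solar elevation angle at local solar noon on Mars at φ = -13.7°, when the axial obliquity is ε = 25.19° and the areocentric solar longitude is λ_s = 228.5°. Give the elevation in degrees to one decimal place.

85.1°

sin δ = sin 25.19° × sin 228.5° = -0.31877, so δ = -18.589°.
At local noon the hour angle is zero, so the zenith angle equals |φ − δ| = |-13.7° − (-18.589°)| = 4.889°.
Elevation = 90° − 4.889° = 85.1°.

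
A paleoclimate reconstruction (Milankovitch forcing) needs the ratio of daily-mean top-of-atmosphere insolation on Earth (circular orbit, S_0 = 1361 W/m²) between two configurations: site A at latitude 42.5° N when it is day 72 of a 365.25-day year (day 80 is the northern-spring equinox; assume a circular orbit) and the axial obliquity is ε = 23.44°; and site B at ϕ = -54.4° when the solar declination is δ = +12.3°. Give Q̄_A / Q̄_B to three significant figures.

Q̄_A / Q̄_B ≈ 2.10

— Configuration A (ϕ=+42.5°):
Solar longitude: L_s = 360° × (72 − 80)/365.25 = -7.885°, i.e. -7.885° + 360° = 352.115°.
sin δ = sin 23.44° × sin 352.115° = -0.05457, so δ = -3.128°.
cos h₀ = −tan(+42.5°) tan(-3.128°) = 0.0501, h₀ = 1.5207 rad.
Bracket: h₀ sin ϕ sin δ + cos ϕ cos δ sin h₀ = 1.5207×0.67559×-0.05457 + 0.73728×0.99851×0.99875 = -0.056064 + 0.735261 = 0.679197.
Q̄ = (S_0/π) × [bracket] = (1361/π) × 0.679197 = 294.24 W/m².
— Configuration B (ϕ=-54.4°):
cos h₀ = −tan(-54.4°) tan(+12.300°) = 0.3045, h₀ = 1.2613 rad.
Bracket: h₀ sin ϕ sin δ + cos ϕ cos δ sin h₀ = 1.2613×-0.81310×0.21303 + 0.58212×0.97705×0.95250 = -0.218476 + 0.541744 = 0.323268.
Q̄ = (S_0/π) × [bracket] = (1361/π) × 0.323268 = 140.05 W/m².
Ratio Q̄_A / Q̄_B = 294.24 / 140.05 = 2.101.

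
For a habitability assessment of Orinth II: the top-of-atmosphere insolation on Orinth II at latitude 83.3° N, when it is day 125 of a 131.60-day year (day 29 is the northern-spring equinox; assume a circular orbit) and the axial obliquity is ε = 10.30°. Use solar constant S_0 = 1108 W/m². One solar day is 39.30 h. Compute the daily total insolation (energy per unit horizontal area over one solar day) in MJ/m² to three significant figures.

Solar longitude: L_s = 360° × (125 − 29)/131.60 = 262.614°.
sin δ = sin 10.30° × sin 262.614° = -0.17732, so δ = -10.214°.
cos h₀ = −tan(+83.3°) tan(-10.214°) = 1.5337 ≥ 1 ⇒ polar night, h₀ = 0 and Q̄ = 0.
Daily total = Q̄ × 39.30 h × 3600 s/h = 0.00 MJ/m².

0.00 MJ/m²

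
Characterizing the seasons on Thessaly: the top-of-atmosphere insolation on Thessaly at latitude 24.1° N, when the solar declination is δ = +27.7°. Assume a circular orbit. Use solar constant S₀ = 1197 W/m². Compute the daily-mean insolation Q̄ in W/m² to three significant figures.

Q̄ ≈ 430 W/m²

cos H₀ = −tan(+24.1°) tan(+27.700°) = -0.2348, H₀ = 1.8079 rad.
Bracket: H₀ sin φ sin δ + cos φ cos δ sin H₀ = 1.8079×0.40833×0.46484 + 0.91283×0.88539×0.97203 = 0.343154 + 0.785605 = 1.128759.
Q̄ = (S₀/π) × [bracket] = (1197/π) × 1.128759 = 430.1 W/m².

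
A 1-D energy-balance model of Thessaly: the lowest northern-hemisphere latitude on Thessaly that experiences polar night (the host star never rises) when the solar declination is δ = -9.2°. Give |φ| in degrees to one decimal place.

Polar night requires cos H₀ = −tan φ tan δ ≥ 1, i.e. tan φ tan δ ≤ −1.
The boundary is |tan φ| · |tan δ| = 1, so |φ| = 90° − |δ| = 90° − 9.2° = 80.8° in the northern hemisphere.

|φ| = 80.8°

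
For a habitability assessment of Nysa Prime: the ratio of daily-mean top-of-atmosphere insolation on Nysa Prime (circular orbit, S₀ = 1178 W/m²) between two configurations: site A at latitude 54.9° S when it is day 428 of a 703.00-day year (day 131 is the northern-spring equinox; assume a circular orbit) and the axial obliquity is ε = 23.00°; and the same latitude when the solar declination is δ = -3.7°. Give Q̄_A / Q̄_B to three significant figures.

— Configuration A (φ=-54.9°):
Solar longitude: λ_s = 360° × (428 − 131)/703.00 = 152.091°.
sin δ = sin 23.00° × sin 152.091° = 0.18289, so δ = +10.538°.
cos H₀ = −tan(-54.9°) tan(+10.538°) = 0.2647, H₀ = 1.3029 rad.
Bracket: H₀ sin φ sin δ + cos φ cos δ sin H₀ = 1.3029×-0.81815×0.18289 + 0.57501×0.98313×0.96433 = -0.194955 + 0.545145 = 0.350190.
Q̄ = (S₀/π) × [bracket] = (1178/π) × 0.350190 = 131.31 W/m².
— Configuration B (φ=-54.9°):
cos H₀ = −tan(-54.9°) tan(-3.700°) = -0.0920, H₀ = 1.6629 rad.
Bracket: H₀ sin φ sin δ + cos φ cos δ sin H₀ = 1.6629×-0.81815×-0.06453 + 0.57501×0.99792×0.99576 = 0.087793 + 0.571381 = 0.659174.
Q̄ = (S₀/π) × [bracket] = (1178/π) × 0.659174 = 247.17 W/m².
Ratio Q̄_A / Q̄_B = 131.31 / 247.17 = 0.5313.

Q̄_A / Q̄_B ≈ 0.531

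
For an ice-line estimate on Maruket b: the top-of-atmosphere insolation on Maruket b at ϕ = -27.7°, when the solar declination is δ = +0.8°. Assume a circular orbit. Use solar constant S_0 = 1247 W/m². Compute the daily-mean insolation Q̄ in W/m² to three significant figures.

cos h₀ = −tan(-27.7°) tan(+0.800°) = 0.0073, h₀ = 1.5635 rad.
Bracket: h₀ sin ϕ sin δ + cos ϕ cos δ sin h₀ = 1.5635×-0.46484×0.01396 + 0.88539×0.99990×0.99997 = -0.010146 + 0.885275 = 0.875129.
Q̄ = (S_0/π) × [bracket] = (1247/π) × 0.875129 = 347.4 W/m².

Q̄ ≈ 347 W/m²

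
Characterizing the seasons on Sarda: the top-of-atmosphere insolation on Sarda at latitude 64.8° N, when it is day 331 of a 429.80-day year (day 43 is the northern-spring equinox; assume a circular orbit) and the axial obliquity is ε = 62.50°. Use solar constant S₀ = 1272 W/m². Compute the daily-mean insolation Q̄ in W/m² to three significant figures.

Solar longitude: λ_s = 360° × (331 − 43)/429.80 = 241.228°.
sin δ = sin 62.50° × sin 241.228° = -0.77751, so δ = -51.033°.
cos H₀ = −tan(+64.8°) tan(-51.033°) = 2.6274 ≥ 1 ⇒ polar night, H₀ = 0 and Q̄ = 0.

Q̄ ≈ 0.00 W/m²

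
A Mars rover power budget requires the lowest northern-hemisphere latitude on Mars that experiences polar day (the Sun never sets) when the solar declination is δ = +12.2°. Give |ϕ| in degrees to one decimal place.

Polar day requires cos h₀ = −tan ϕ tan δ ≤ −1, i.e. tan ϕ tan δ ≥ 1.
The boundary is |tan ϕ| · |tan δ| = 1, so |ϕ| = 90° − |δ| = 90° − 12.2° = 77.8° in the northern hemisphere.

|ϕ| = 77.8°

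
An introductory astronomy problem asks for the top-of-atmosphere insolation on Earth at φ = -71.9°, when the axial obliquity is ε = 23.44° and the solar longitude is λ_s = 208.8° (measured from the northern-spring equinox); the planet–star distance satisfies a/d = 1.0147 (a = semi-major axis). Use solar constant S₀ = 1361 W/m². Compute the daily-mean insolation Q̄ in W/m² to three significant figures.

Solar declination: sin δ = sin ε · sin λ_s = sin 23.44° × sin 208.8° = -0.19164, so δ = -11.048°.
cos H₀ = −tan(-71.9°) tan(-11.048°) = -0.5974, H₀ = 2.2110 rad.
Bracket: H₀ sin φ sin δ + cos φ cos δ sin H₀ = 2.2110×-0.95052×-0.19164 + 0.31068×0.98147×0.80196 = 0.402751 + 0.244536 = 0.647287.
Inverse-square distance factor (a/d)² = 1.0147² = 1.029616.
Q̄ = (S₀/π) × 1.029616 × [bracket] = (1361/π) × 1.029616 × 0.647287 = 288.7 W/m².

Q̄ ≈ 289 W/m²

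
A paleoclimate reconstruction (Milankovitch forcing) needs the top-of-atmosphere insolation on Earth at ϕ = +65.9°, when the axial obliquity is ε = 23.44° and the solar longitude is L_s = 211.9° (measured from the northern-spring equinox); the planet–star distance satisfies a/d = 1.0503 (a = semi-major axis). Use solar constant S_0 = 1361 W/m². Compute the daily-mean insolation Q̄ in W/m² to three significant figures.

Solar declination: sin δ = sin ε · sin L_s = sin 23.44° × sin 211.9° = -0.21021, so δ = -12.134°.
cos h₀ = −tan(+65.9°) tan(-12.134°) = 0.4807, h₀ = 1.0694 rad.
Bracket: h₀ sin ϕ sin δ + cos ϕ cos δ sin h₀ = 1.0694×0.91283×-0.21021 + 0.40833×0.97766×0.87691 = -0.205203 + 0.350069 = 0.144866.
Inverse-square distance factor (a/d)² = 1.0503² = 1.103130.
Q̄ = (S_0/π) × 1.103130 × [bracket] = (1361/π) × 1.103130 × 0.144866 = 69.23 W/m².

Q̄ ≈ 69.2 W/m²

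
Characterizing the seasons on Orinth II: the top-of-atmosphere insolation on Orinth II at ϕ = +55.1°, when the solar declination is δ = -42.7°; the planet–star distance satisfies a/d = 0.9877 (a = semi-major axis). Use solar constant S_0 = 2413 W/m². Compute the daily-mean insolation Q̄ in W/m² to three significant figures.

Q̄ ≈ 0.00 W/m²

cos h₀ = −tan(+55.1°) tan(-42.700°) = 1.3228 ≥ 1 ⇒ polar night, h₀ = 0 and Q̄ = 0.
Inverse-square distance factor (a/d)² = 0.9877² = 0.975551.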